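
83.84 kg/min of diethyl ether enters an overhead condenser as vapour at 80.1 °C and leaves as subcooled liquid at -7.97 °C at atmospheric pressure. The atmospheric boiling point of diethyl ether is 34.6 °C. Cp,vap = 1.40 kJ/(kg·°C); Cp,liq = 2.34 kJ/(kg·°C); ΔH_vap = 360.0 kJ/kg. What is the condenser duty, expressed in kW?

vapour 80.1→34.6 °C: -63.7 kJ/kg
condensation at 34.6 °C: -360 kJ/kg
liquid 34.6→-7.97 °C: -99.614 kJ/kg
Δh = -63.7 + -360 + -99.614 = -523.31 kJ/kg
Q = ṁ·Δh = 83.84 kg/min × -523.31 kJ/kg = -43875 kJ/min
|Q| = 731.24 kW

Q_c = 731 kW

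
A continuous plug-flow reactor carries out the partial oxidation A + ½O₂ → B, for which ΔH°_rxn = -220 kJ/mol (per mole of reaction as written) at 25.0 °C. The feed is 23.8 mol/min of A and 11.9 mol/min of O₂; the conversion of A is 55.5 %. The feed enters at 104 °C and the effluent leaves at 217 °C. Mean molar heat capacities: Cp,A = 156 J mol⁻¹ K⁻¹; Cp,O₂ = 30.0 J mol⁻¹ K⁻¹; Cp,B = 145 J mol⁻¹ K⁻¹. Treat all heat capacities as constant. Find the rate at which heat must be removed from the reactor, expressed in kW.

Q_out = 41.9 kW

Extent of reaction ξ = 0.555 × 23.8 = 13.209 mol/min
Reaction term: ξ·ΔH°_rxn = 13.209 × -220 = -2906 kJ/min
Sensible, feed 104→25 °C: -321.51 kJ/min
Outlet flows (mol/min): A 10.591, O₂ 5.2955, B 13.209
Sensible, products 25→217 °C: 715.46 kJ/min
Q = ΔH = -2512 kJ/min = -41.867 kW
Heat removed = 41.867 kW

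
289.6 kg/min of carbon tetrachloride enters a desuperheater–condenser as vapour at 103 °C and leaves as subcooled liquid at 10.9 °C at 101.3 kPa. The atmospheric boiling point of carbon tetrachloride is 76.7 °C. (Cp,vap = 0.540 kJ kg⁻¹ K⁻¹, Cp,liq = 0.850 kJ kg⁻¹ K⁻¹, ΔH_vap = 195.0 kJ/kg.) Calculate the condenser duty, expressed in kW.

vapour 103→76.7 °C: -14.202 kJ/kg
condensation at 76.7 °C: -195 kJ/kg
liquid 76.7→10.9 °C: -55.93 kJ/kg
Δh = -14.202 + -195 + -55.93 = -265.13 kJ/kg
Q = ṁ·Δh = 289.6 kg/min × -265.13 kJ/kg = -76782 kJ/min
|Q| = 1279.7 kW

Q_c = 1280 kW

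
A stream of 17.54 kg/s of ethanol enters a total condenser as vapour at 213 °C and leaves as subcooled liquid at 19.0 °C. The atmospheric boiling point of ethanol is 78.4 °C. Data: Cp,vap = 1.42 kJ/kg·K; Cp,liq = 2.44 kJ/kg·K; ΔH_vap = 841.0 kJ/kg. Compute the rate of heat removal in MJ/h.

Q_c = 74300 MJ/h

vapour 213→78.4 °C: -191.13 kJ/kg
condensation at 78.4 °C: -841 kJ/kg
liquid 78.4→19.0 °C: -144.94 kJ/kg
Δh = -191.13 + -841 + -144.94 = -1177.1 kJ/kg
Q = ṁ·Δh = 17.54 kg/s × -1177.1 kJ/kg = -20646 kJ/s
|Q| = 20646 kW = 74325 MJ/h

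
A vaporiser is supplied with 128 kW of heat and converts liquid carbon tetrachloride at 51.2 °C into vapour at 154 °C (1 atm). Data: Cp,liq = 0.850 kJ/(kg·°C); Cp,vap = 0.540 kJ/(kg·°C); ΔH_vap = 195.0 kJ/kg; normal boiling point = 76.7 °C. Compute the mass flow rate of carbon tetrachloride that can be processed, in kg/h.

Δh = 0.850×(76.7−51.2) + 195.0 + 0.540×(154−76.7) = 258.42 kJ/kg
Q = 128 kW = 128 kJ/s = 460800 kJ/h
ṁ = Q/Δh = 460800 / 258.42 = 1783.2 kg/h

ṁ = 1780 kg/h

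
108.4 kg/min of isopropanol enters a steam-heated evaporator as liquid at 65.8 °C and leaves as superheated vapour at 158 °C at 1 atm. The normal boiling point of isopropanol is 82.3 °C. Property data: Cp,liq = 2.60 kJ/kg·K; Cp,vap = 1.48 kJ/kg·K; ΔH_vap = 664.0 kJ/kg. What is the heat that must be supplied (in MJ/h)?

liquid 65.8→82.3 °C: 42.9 kJ/kg
vaporisation at 82.3 °C: 664 kJ/kg
vapour 82.3→158 °C: 112.04 kJ/kg
Δh = 42.9 + 664 + 112.04 = 818.94 kJ/kg
Q = ṁ·Δh = 108.4 kg/min × 818.94 kJ/kg = 88773 kJ/min
|Q| = 1479.5 kW = 5326.4 MJ/h

Q = 5330 MJ/h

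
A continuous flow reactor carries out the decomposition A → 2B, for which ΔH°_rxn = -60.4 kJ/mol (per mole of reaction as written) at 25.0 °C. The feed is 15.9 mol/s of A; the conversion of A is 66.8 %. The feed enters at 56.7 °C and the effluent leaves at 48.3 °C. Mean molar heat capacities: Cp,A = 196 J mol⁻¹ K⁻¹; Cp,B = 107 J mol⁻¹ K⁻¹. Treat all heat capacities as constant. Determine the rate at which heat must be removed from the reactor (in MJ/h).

Extent of reaction ξ = 0.668 × 15.9 = 10.621 mol/s
Reaction term: ξ·ΔH°_rxn = 10.621 × -60.4 = -641.52 kJ/s
Sensible, feed 56.7→25 °C: -98.79 kJ/s
Outlet flows (mol/s): A 5.2788, B 21.242
Sensible, products 25→48.3 °C: 77.067 kJ/s
Q = ΔH = -663.24 kJ/s = -663.24 kW
Heat removed = 2387.7 MJ/h

Q_out = 2390 MJ/h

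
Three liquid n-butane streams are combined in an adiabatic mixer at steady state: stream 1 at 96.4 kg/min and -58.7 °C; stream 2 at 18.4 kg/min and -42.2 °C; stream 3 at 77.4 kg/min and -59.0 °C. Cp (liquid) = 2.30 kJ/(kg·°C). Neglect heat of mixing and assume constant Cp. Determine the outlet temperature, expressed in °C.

T_out = -57.2 °C

Adiabatic, steady state ⇒ Σ ṁᵢCp,ᵢ(T_out − Tᵢ) = 0
T_out = Σ ṁᵢCp,ᵢTᵢ / Σ ṁᵢCp,ᵢ
      = -25304 / 442.06 = -57.241 °C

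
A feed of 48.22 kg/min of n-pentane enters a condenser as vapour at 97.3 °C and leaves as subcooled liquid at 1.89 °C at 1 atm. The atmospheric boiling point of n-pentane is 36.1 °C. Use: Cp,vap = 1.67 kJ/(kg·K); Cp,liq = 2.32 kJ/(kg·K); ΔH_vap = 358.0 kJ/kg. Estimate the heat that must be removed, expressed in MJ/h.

Q_c = 1560 MJ/h

vapour 97.3→36.1 °C: -102.2 kJ/kg
condensation at 36.1 °C: -358 kJ/kg
liquid 36.1→1.89 °C: -79.367 kJ/kg
Δh = -102.2 + -358 + -79.367 = -539.57 kJ/kg
Q = ṁ·Δh = 48.22 kg/min × -539.57 kJ/kg = -26018 kJ/min
|Q| = 433.64 kW = 1561.1 MJ/h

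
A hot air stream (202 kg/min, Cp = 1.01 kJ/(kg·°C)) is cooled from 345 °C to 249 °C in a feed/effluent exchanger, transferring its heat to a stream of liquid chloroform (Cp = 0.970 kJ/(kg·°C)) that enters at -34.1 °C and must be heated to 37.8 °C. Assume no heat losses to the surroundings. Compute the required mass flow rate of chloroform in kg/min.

ṁ_c = 281 kg/min

Heat released by hot stream: Q = 202 × 1.01 × (345 − 249) = 19586 kJ/min
Energy balance on cold side (adiabatic exchanger): Q = ṁ_c·Cp_c·(T_c,out − T_c,in)
ṁ_c = 19586 / [0.970 × (37.8 − -34.1)] = 280.83 kg/min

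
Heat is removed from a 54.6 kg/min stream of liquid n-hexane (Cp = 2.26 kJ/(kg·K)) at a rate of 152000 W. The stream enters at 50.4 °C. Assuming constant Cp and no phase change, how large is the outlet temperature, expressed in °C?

T_out = -23.5 °C

Q = 152000 W = 9120 kJ/min
ΔT = Q/(ṁ·Cp) = 9120/(54.6×2.26) = 73.908 K
T_out = 50.4 − 73.908 = -23.508 °C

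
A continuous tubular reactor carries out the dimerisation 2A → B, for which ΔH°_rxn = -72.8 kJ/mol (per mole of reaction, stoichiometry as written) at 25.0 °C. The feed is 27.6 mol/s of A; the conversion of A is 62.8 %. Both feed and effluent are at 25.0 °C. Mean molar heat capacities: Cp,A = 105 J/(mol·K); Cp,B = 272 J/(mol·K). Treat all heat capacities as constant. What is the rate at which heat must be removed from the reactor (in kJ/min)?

Q_out = 37900 kJ/min

Extent of reaction ξ = 0.628 × 27.6 / 2 = 8.6664 mol/s
Reaction term: ξ·ΔH°_rxn = 8.6664 × -72.8 = -630.91 kJ/s
Q = ΔH = -630.91 kJ/s = -630.91 kW
Heat removed = 37855 kJ/min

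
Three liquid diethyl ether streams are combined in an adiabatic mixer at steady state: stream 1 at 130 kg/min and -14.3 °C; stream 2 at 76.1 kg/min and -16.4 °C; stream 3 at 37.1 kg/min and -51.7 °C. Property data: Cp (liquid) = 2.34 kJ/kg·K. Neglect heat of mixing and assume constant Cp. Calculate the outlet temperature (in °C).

Adiabatic, steady state ⇒ Σ ṁᵢCp,ᵢ(T_out − Tᵢ) = 0
T_out = Σ ṁᵢCp,ᵢTᵢ / Σ ṁᵢCp,ᵢ
      = -11759 / 569.09 = -20.662 °C

T_out = -20.7 °C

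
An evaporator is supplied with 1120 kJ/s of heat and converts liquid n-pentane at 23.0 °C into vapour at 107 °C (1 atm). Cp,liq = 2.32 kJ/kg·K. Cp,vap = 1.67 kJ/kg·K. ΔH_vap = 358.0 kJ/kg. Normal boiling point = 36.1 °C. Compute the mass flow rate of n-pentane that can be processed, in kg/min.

ṁ = 133 kg/min

Δh = 2.32×(36.1−23.0) + 358.0 + 1.67×(107−36.1) = 506.8 kJ/kg
Q = 1120 kJ/s = 1120 kJ/s = 67200 kJ/min
ṁ = Q/Δh = 67200 / 506.8 = 132.6 kg/min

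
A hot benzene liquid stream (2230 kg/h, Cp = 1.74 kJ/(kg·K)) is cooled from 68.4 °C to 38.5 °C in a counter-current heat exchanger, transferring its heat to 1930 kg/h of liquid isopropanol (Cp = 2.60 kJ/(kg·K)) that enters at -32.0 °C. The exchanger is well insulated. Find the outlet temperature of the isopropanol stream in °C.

T_c,out = -8.88 °C

Heat released by hot stream: Q = 2230 × 1.74 × (68.4 − 38.5) = 116020 kJ/h
Energy balance on cold side (adiabatic exchanger): Q = ṁ_c·Cp_c·(T_c,out − T_c,in)
T_c,out = -32.0 + 116020/(1930 × 2.60) = -8.8796 °C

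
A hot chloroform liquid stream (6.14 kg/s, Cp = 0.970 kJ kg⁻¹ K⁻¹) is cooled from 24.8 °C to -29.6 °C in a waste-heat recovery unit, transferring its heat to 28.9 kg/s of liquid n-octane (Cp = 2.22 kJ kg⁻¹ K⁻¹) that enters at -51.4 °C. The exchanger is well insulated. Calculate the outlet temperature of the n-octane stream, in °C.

T_c,out = -46.4 °C

Heat released by hot stream: Q = 6.14 × 0.970 × (24.8 − -29.6) = 324 kJ/s
Energy balance on cold side (adiabatic exchanger): Q = ṁ_c·Cp_c·(T_c,out − T_c,in)
T_c,out = -51.4 + 324/(28.9 × 2.22) = -46.35 °C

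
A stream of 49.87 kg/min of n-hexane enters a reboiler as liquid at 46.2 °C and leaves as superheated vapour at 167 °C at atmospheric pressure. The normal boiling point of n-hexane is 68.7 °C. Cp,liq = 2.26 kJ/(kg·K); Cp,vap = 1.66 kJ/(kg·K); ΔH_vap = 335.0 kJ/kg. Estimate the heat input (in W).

Q = 456000 W

liquid 46.2→68.7 °C: 50.85 kJ/kg
vaporisation at 68.7 °C: 335 kJ/kg
vapour 68.7→167 °C: 163.18 kJ/kg
Δh = 50.85 + 335 + 163.18 = 549.03 kJ/kg
Q = ṁ·Δh = 49.87 kg/min × 549.03 kJ/kg = 27380 kJ/min
|Q| = 456.33 kW = 456330 W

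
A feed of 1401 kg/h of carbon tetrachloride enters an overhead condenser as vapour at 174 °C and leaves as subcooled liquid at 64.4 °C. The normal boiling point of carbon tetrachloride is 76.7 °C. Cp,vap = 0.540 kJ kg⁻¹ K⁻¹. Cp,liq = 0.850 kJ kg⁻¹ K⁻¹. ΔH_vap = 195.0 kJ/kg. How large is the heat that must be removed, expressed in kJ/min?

Q_c = 6020 kJ/min

vapour 174→76.7 °C: -52.542 kJ/kg
condensation at 76.7 °C: -195 kJ/kg
liquid 76.7→64.4 °C: -10.455 kJ/kg
Δh = -52.542 + -195 + -10.455 = -258 kJ/kg
Q = ṁ·Δh = 1401 kg/h × -258 kJ/kg = -361450 kJ/h
|Q| = 100.4 kW = 6024.2 kJ/min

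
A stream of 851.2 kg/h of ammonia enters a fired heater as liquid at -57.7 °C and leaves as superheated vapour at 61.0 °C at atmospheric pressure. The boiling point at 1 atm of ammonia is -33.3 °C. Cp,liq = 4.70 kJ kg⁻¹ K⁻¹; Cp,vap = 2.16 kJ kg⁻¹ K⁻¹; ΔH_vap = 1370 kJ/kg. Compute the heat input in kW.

Q = 399 kW

liquid -57.7→-33.3 °C: 114.68 kJ/kg
vaporisation at -33.3 °C: 1370 kJ/kg
vapour -33.3→61.0 °C: 203.69 kJ/kg
Δh = 114.68 + 1370 + 203.69 = 1688.4 kJ/kg
Q = ṁ·Δh = 851.2 kg/h × 1688.4 kJ/kg = 1.4371e+06 kJ/h
|Q| = 399.21 kW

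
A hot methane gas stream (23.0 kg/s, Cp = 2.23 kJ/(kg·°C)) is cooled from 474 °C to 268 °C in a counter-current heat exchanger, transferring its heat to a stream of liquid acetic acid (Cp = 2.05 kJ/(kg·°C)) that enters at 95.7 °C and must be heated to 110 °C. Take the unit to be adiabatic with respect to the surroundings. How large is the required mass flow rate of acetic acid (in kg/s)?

ṁ_c = 360 kg/s

Heat released by hot stream: Q = 23.0 × 2.23 × (474 − 268) = 10566 kJ/s
Energy balance on cold side (adiabatic exchanger): Q = ṁ_c·Cp_c·(T_c,out − T_c,in)
ṁ_c = 10566 / [2.05 × (110 − 95.7)] = 360.42 kg/s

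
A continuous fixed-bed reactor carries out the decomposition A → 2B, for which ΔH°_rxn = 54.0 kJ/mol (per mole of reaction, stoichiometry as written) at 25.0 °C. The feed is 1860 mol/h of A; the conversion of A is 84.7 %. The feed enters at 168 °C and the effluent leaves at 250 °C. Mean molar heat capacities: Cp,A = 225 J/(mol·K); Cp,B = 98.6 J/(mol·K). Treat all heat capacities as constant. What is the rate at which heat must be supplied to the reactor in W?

Extent of reaction ξ = 0.847 × 1860 = 1575.4 mol/h
Reaction term: ξ·ΔH°_rxn = 1575.4 × 54.0 = 85073 kJ/h
Sensible, feed 168→25 °C: -59846 kJ/h
Outlet flows (mol/h): A 284.58, B 3150.8
Sensible, products 25→250 °C: 84308 kJ/h
Q = ΔH = 109540 kJ/h = 30.427 kW
Heat supplied = 30427 W

Q_in = 30400 W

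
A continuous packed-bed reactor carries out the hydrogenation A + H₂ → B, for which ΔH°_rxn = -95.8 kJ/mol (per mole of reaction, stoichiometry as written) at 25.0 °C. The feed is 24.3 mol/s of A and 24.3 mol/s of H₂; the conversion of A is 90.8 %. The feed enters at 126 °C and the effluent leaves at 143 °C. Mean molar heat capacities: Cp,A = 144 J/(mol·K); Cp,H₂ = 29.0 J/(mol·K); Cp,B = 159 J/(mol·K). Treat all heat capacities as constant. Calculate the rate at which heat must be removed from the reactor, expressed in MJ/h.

Extent of reaction ξ = 0.908 × 24.3 = 22.064 mol/s
Reaction term: ξ·ΔH°_rxn = 22.064 × -95.8 = -2113.8 kJ/s
Sensible, feed 126→25 °C: -424.59 kJ/s
Outlet flows (mol/s): A 2.2356, H₂ 2.2356, B 22.064
Sensible, products 25→143 °C: 459.61 kJ/s
Q = ΔH = -2078.8 kJ/s = -2078.8 kW
Heat removed = 7483.5 MJ/h

Q_out = 7480 MJ/h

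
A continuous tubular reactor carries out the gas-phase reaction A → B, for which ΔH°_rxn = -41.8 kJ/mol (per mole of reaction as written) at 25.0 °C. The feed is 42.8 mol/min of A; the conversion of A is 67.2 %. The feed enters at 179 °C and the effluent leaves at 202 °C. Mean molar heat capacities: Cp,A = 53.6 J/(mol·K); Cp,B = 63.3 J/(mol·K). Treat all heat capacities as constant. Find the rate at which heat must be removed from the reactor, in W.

Q_out = 18300 W

Extent of reaction ξ = 0.672 × 42.8 = 28.762 mol/min
Reaction term: ξ·ΔH°_rxn = 28.762 × -41.8 = -1202.2 kJ/min
Sensible, feed 179→25 °C: -353.29 kJ/min
Outlet flows (mol/min): A 14.038, B 28.762
Sensible, products 25→202 °C: 455.43 kJ/min
Q = ΔH = -1100.1 kJ/min = -18.335 kW
Heat removed = 18335 W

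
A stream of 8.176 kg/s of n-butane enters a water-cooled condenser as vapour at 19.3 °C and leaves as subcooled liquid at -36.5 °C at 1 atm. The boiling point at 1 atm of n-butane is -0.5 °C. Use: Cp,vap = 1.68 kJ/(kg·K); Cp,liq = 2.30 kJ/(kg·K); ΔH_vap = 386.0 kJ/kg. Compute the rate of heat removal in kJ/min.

vapour 19.3→-0.5 °C: -33.264 kJ/kg
condensation at -0.5 °C: -386 kJ/kg
liquid -0.5→-36.5 °C: -82.8 kJ/kg
Δh = -33.264 + -386 + -82.8 = -502.06 kJ/kg
Q = ṁ·Δh = 8.176 kg/s × -502.06 kJ/kg = -4104.9 kJ/s
|Q| = 4104.9 kW = 246290 kJ/min

Q_c = 246000 kJ/min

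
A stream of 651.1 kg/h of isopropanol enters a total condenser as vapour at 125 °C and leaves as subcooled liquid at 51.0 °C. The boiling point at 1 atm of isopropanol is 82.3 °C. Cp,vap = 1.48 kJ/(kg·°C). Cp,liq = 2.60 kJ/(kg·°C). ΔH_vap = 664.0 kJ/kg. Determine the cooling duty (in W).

Q_c = 146000 W

vapour 125→82.3 °C: -63.196 kJ/kg
condensation at 82.3 °C: -664 kJ/kg
liquid 82.3→51.0 °C: -81.38 kJ/kg
Δh = -63.196 + -664 + -81.38 = -808.58 kJ/kg
Q = ṁ·Δh = 651.1 kg/h × -808.58 kJ/kg = -526460 kJ/h
|Q| = 146.24 kW = 146240 W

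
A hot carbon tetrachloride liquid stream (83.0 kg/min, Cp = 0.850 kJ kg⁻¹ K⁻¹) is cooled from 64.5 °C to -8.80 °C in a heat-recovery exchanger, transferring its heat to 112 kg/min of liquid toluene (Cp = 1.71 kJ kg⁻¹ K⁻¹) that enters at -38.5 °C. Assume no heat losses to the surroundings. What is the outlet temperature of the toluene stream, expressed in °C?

Heat released by hot stream: Q = 83.0 × 0.850 × (64.5 − -8.80) = 5171.3 kJ/min
Energy balance on cold side (adiabatic exchanger): Q = ṁ_c·Cp_c·(T_c,out − T_c,in)
T_c,out = -38.5 + 5171.3/(112 × 1.71) = -11.499 °C

T_c,out = -11.5 °C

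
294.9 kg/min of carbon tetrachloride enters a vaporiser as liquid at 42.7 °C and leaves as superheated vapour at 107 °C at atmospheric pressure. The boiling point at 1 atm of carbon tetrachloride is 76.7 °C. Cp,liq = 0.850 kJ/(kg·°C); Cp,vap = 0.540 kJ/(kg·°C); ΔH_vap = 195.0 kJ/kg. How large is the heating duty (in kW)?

Q = 1180 kW

liquid 42.7→76.7 °C: 28.9 kJ/kg
vaporisation at 76.7 °C: 195 kJ/kg
vapour 76.7→107 °C: 16.362 kJ/kg
Δh = 28.9 + 195 + 16.362 = 240.26 kJ/kg
Q = ṁ·Δh = 294.9 kg/min × 240.26 kJ/kg = 70853 kJ/min
|Q| = 1180.9 kW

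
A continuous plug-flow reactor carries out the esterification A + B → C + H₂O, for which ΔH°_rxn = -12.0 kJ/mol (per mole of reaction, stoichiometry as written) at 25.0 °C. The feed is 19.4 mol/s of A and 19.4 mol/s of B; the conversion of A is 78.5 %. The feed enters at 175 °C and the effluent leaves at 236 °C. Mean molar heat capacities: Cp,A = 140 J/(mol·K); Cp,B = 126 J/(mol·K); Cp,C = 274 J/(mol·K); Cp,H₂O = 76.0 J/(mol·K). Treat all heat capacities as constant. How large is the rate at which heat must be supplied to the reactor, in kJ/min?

Q_in = 24100 kJ/min

Extent of reaction ξ = 0.785 × 19.4 = 15.229 mol/s
Reaction term: ξ·ΔH°_rxn = 15.229 × -12.0 = -182.75 kJ/s
Sensible, feed 175→25 °C: -774.06 kJ/s
Outlet flows (mol/s): A 4.171, B 4.171, C 15.229, H₂O 15.229
Sensible, products 25→236 °C: 1358.8 kJ/s
Q = ΔH = 401.96 kJ/s = 401.96 kW
Heat supplied = 24117 kJ/min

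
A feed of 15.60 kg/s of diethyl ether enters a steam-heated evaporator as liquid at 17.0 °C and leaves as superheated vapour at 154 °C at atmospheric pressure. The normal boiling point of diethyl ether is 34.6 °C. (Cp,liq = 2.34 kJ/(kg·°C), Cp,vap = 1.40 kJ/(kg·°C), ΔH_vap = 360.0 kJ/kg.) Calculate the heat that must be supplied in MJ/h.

liquid 17.0→34.6 °C: 41.184 kJ/kg
vaporisation at 34.6 °C: 360 kJ/kg
vapour 34.6→154 °C: 167.16 kJ/kg
Δh = 41.184 + 360 + 167.16 = 568.34 kJ/kg
Q = ṁ·Δh = 15.60 kg/s × 568.34 kJ/kg = 8866.2 kJ/s
|Q| = 8866.2 kW = 31918 MJ/h

Q = 31900 MJ/h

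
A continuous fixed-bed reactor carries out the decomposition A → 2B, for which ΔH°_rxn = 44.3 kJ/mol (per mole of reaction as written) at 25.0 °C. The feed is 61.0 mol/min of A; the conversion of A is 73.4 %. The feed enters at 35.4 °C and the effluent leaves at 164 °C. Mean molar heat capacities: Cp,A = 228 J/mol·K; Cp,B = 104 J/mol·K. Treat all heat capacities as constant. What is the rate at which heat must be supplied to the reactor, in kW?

Q_in = 60.8 kW

Extent of reaction ξ = 0.734 × 61.0 = 44.774 mol/min
Reaction term: ξ·ΔH°_rxn = 44.774 × 44.3 = 1983.5 kJ/min
Sensible, feed 35.4→25 °C: -144.64 kJ/min
Outlet flows (mol/min): A 16.226, B 89.548
Sensible, products 25→164 °C: 1808.7 kJ/min
Q = ΔH = 3647.6 kJ/min = 60.793 kW
Heat supplied = 60.793 kW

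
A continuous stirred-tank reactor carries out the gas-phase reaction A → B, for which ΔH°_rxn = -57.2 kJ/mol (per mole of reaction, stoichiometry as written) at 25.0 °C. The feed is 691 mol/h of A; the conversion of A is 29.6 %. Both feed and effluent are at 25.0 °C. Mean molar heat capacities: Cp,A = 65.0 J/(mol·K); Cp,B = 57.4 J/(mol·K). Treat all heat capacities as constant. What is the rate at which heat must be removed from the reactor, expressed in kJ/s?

Q_out = 3.25 kJ/s

Extent of reaction ξ = 0.296 × 691 = 204.54 mol/h
Reaction term: ξ·ΔH°_rxn = 204.54 × -57.2 = -11699 kJ/h
Q = ΔH = -11699 kJ/h = -3.2498 kW
Heat removed = 3.2498 kJ/s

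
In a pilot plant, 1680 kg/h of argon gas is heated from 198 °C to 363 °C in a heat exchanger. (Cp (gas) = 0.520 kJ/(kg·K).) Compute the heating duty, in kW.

Q = 40.0 kW

Q = ṁ·Cp·ΔT = 1680 × 0.520 × (363 − 198) = 144140 kJ/h
Converting: 144140 / 3600 s = 40.04 kW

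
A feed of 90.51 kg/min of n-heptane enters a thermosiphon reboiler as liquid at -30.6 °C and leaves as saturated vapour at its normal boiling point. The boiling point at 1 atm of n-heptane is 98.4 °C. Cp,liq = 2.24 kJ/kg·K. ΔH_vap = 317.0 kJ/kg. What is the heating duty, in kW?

liquid -30.6→98.4 °C: 288.96 kJ/kg
vaporisation at 98.4 °C: 317 kJ/kg
Δh = 288.96 + 317 = 605.96 kJ/kg
Q = ṁ·Δh = 90.51 kg/min × 605.96 kJ/kg = 54845 kJ/min
|Q| = 914.09 kW

Q = 914 kW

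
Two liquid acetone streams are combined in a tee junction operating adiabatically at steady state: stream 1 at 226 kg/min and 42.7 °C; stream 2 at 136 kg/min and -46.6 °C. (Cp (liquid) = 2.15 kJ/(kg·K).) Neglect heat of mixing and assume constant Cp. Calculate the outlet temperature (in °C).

Energy balance with Q = 0: Σ ṁᵢCp,ᵢ(T_out − Tᵢ) = 0
T_out = Σ ṁᵢCp,ᵢTᵢ / Σ ṁᵢCp,ᵢ
      = 7122.1 / 778.3 = 9.1508 °C

T_out = 9.15 °C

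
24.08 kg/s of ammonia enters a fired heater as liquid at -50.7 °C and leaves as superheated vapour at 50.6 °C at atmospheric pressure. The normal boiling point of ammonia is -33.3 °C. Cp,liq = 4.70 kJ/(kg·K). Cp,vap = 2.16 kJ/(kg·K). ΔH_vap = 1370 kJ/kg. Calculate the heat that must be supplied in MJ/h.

Q = 142000 MJ/h

liquid -50.7→-33.3 °C: 81.78 kJ/kg
vaporisation at -33.3 °C: 1370 kJ/kg
vapour -33.3→50.6 °C: 181.22 kJ/kg
Δh = 81.78 + 1370 + 181.22 = 1633 kJ/kg
Q = ṁ·Δh = 24.08 kg/s × 1633 kJ/kg = 39323 kJ/s
|Q| = 39323 kW = 141560 MJ/h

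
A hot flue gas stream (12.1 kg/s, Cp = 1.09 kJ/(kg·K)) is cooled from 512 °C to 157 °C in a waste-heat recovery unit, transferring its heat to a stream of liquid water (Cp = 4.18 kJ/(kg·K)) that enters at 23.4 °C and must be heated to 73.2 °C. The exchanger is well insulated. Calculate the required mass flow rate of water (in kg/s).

ṁ_c = 22.5 kg/s

Heat released by hot stream: Q = 12.1 × 1.09 × (512 − 157) = 4682.1 kJ/s
Energy balance on cold side (adiabatic exchanger): Q = ṁ_c·Cp_c·(T_c,out − T_c,in)
ṁ_c = 4682.1 / [4.18 × (73.2 − 23.4)] = 22.492 kg/s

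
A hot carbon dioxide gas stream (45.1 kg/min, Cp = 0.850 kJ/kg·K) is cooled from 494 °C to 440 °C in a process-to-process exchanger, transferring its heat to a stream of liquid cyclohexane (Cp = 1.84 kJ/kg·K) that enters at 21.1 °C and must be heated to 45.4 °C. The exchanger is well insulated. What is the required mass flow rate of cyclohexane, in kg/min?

Heat released by hot stream: Q = 45.1 × 0.850 × (494 − 440) = 2070.1 kJ/min
Energy balance on cold side (adiabatic exchanger): Q = ṁ_c·Cp_c·(T_c,out − T_c,in)
ṁ_c = 2070.1 / [1.84 × (45.4 − 21.1)] = 46.298 kg/min

ṁ_c = 46.3 kg/min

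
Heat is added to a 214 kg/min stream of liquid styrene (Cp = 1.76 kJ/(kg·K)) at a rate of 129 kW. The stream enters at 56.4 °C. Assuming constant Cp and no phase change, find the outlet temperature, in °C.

Q = 129 kW = 7740 kJ/min
ΔT = Q/(ṁ·Cp) = 7740/(214×1.76) = 20.55 K
T_out = 56.4 + 20.55 = 76.95 °C

T_out = 77.0 °C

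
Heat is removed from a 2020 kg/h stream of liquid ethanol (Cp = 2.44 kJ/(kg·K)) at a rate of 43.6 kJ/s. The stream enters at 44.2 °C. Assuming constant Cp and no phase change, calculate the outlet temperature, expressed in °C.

Q = 43.6 kJ/s = 156960 kJ/h
ΔT = Q/(ṁ·Cp) = 156960/(2020×2.44) = 31.845 K
T_out = 44.2 − 31.845 = 12.355 °C

T_out = 12.4 °C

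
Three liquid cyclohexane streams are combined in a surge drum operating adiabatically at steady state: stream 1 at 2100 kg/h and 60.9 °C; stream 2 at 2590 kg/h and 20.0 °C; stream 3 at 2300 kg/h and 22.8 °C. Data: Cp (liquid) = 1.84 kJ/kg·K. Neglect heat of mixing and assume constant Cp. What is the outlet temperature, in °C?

T_out = 33.2 °C

Adiabatic, steady state ⇒ Σ ṁᵢCp,ᵢ(T_out − Tᵢ) = 0
T_out = Σ ṁᵢCp,ᵢTᵢ / Σ ṁᵢCp,ᵢ
      = 427120 / 12862 = 33.209 °C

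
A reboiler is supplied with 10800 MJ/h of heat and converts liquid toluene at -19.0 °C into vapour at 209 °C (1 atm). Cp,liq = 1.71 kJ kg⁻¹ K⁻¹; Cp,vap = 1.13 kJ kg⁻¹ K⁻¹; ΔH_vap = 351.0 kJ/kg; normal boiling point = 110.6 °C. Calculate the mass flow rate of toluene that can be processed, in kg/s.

ṁ = 4.39 kg/s

Δh = 1.71×(110.6−-19.0) + 351.0 + 1.13×(209−110.6) = 683.81 kJ/kg
Q = 10800 MJ/h = 3000 kJ/s = 3000 kJ/s
ṁ = Q/Δh = 3000 / 683.81 = 4.3872 kg/s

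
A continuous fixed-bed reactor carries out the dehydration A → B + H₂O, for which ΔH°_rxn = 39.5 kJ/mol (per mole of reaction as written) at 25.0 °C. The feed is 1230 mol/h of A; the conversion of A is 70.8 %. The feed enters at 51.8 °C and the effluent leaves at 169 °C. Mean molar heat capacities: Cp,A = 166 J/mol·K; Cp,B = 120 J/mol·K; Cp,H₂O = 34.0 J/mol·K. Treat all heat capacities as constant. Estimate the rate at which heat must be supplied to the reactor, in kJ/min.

Q_in = 947 kJ/min

Extent of reaction ξ = 0.708 × 1230 = 870.84 mol/h
Reaction term: ξ·ΔH°_rxn = 870.84 × 39.5 = 34398 kJ/h
Sensible, feed 51.8→25 °C: -5472 kJ/h
Outlet flows (mol/h): A 359.16, B 870.84, H₂O 870.84
Sensible, products 25→169 °C: 27897 kJ/h
Q = ΔH = 56823 kJ/h = 15.784 kW
Heat supplied = 947.05 kJ/min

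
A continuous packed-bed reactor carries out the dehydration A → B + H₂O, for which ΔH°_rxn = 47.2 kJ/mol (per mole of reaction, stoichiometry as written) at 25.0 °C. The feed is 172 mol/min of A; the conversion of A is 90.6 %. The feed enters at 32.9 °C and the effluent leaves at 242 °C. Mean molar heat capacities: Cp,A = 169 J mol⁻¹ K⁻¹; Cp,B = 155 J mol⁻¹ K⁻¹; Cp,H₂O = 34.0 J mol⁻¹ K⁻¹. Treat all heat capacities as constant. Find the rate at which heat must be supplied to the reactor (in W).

Q_in = 235000 W

Extent of reaction ξ = 0.906 × 172 = 155.83 mol/min
Reaction term: ξ·ΔH°_rxn = 155.83 × 47.2 = 7355.3 kJ/min
Sensible, feed 32.9→25 °C: -229.64 kJ/min
Outlet flows (mol/min): A 16.168, B 155.83, H₂O 155.83
Sensible, products 25→242 °C: 6984.1 kJ/min
Q = ΔH = 14110 kJ/min = 235.16 kW
Heat supplied = 235160 W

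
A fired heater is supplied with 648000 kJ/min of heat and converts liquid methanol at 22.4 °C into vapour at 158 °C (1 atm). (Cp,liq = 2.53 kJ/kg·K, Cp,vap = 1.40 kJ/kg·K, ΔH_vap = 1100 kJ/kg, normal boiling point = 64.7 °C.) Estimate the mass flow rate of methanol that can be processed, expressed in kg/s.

Δh = 2.53×(64.7−22.4) + 1100 + 1.40×(158−64.7) = 1337.6 kJ/kg
Q = 648000 kJ/min = 10800 kJ/s = 10800 kJ/s
ṁ = Q/Δh = 10800 / 1337.6 = 8.0739 kg/s

ṁ = 8.07 kg/s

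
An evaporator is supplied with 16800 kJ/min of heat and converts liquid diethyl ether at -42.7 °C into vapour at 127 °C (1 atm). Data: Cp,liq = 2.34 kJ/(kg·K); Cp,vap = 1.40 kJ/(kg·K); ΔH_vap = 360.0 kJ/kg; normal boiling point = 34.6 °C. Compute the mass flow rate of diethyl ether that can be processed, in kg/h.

Δh = 2.34×(34.6−-42.7) + 360.0 + 1.40×(127−34.6) = 670.24 kJ/kg
Q = 16800 kJ/min = 280 kJ/s = 1.008e+06 kJ/h
ṁ = Q/Δh = 1.008e+06 / 670.24 = 1503.9 kg/h

ṁ = 1500 kg/h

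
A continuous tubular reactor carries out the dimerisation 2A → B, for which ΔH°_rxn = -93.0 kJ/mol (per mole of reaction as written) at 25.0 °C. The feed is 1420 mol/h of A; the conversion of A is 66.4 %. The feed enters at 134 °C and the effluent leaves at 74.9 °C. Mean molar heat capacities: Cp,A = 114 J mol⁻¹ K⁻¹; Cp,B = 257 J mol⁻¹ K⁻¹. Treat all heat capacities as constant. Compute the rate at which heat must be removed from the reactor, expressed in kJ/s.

Extent of reaction ξ = 0.664 × 1420 / 2 = 471.44 mol/h
Reaction term: ξ·ΔH°_rxn = 471.44 × -93.0 = -43844 kJ/h
Sensible, feed 134→25 °C: -17645 kJ/h
Outlet flows (mol/h): A 477.12, B 471.44
Sensible, products 25→74.9 °C: 8760 kJ/h
Q = ΔH = -52729 kJ/h = -14.647 kW
Heat removed = 14.647 kJ/s

Q_out = 14.6 kJ/s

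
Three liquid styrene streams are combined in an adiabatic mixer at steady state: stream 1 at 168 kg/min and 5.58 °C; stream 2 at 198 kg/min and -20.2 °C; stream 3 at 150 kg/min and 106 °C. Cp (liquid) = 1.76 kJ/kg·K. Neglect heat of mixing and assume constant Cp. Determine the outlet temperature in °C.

Energy balance with Q = 0: Σ ṁᵢCp,ᵢ(T_out − Tᵢ) = 0
Σ ṁᵢCp,ᵢTᵢ = 168×1.76×5.58 + 198×1.76×-20.2 + 150×1.76×106 = 22595
Σ ṁᵢCp,ᵢ = 168×1.76 + 198×1.76 + 150×1.76 = 908.16
T_out = 22595 / 908.16 = 24.88 °C

T_out = 24.9 °C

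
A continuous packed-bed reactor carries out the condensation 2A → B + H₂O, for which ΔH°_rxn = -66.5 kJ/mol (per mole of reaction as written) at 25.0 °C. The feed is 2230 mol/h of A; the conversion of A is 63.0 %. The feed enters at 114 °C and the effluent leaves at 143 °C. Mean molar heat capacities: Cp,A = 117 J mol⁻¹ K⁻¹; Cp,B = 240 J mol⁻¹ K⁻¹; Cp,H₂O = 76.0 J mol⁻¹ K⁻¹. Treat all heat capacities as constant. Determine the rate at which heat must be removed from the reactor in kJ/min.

Extent of reaction ξ = 0.630 × 2230 / 2 = 702.45 mol/h
Reaction term: ξ·ΔH°_rxn = 702.45 × -66.5 = -46713 kJ/h
Sensible, feed 114→25 °C: -23221 kJ/h
Outlet flows (mol/h): A 825.1, B 702.45, H₂O 702.45
Sensible, products 25→143 °C: 37584 kJ/h
Q = ΔH = -32350 kJ/h = -8.986 kW
Heat removed = 539.16 kJ/min

Q_out = 539 kJ/min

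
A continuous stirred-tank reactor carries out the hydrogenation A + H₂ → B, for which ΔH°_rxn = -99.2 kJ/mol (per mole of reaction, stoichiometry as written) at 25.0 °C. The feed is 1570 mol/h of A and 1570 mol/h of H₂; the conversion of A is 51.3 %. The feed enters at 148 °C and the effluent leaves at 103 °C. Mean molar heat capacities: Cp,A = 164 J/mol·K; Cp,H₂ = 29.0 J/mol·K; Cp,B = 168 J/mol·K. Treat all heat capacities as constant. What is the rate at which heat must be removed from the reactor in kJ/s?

Q_out = 26.4 kJ/s

Extent of reaction ξ = 0.513 × 1570 = 805.41 mol/h
Reaction term: ξ·ΔH°_rxn = 805.41 × -99.2 = -79897 kJ/h
Sensible, feed 148→25 °C: -37270 kJ/h
Outlet flows (mol/h): A 764.59, H₂ 764.59, B 805.41
Sensible, products 25→103 °C: 22064 kJ/h
Q = ΔH = -95103 kJ/h = -26.417 kW
Heat removed = 26.417 kJ/s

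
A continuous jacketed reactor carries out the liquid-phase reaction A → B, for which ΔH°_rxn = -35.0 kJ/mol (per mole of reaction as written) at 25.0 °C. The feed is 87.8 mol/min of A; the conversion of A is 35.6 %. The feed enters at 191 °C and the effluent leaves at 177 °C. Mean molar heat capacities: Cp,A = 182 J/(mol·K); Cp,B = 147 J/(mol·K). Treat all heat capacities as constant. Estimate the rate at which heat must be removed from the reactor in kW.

Q_out = 24.7 kW

Extent of reaction ξ = 0.356 × 87.8 = 31.257 mol/min
Reaction term: ξ·ΔH°_rxn = 31.257 × -35.0 = -1094 kJ/min
Sensible, feed 191→25 °C: -2652.6 kJ/min
Outlet flows (mol/min): A 56.543, B 31.257
Sensible, products 25→177 °C: 2262.6 kJ/min
Q = ΔH = -1484 kJ/min = -24.733 kW
Heat removed = 24.733 kW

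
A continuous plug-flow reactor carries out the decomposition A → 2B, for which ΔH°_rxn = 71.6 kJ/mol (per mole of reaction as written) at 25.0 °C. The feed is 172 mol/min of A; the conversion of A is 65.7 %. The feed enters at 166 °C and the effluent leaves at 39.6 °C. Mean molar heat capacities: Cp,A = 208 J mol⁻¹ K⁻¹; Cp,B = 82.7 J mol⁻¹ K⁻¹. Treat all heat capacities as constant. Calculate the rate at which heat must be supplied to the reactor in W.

Extent of reaction ξ = 0.657 × 172 = 113 mol/min
Reaction term: ξ·ΔH°_rxn = 113 × 71.6 = 8091.1 kJ/min
Sensible, feed 166→25 °C: -5044.4 kJ/min
Outlet flows (mol/min): A 58.996, B 226.01
Sensible, products 25→39.6 °C: 452.05 kJ/min
Q = ΔH = 3498.7 kJ/min = 58.312 kW
Heat supplied = 58312 W

Q_in = 58300 W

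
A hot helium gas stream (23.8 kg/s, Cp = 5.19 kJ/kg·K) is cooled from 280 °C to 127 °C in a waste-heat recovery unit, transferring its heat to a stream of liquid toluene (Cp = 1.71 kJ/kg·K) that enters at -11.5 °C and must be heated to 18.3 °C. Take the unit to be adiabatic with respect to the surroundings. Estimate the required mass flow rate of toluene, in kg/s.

Heat released by hot stream: Q = 23.8 × 5.19 × (280 − 127) = 18899 kJ/s
Energy balance on cold side (adiabatic exchanger): Q = ṁ_c·Cp_c·(T_c,out − T_c,in)
ṁ_c = 18899 / [1.71 × (18.3 − -11.5)] = 370.87 kg/s

ṁ_c = 371 kg/s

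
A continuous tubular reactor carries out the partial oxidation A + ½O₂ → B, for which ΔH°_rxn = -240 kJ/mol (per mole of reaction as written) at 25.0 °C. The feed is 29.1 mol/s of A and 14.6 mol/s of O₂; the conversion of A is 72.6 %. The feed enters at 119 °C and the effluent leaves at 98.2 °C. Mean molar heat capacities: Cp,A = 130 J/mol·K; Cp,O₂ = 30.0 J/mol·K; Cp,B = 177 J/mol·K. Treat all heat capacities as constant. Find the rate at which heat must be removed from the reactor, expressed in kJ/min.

Q_out = 307000 kJ/min

Extent of reaction ξ = 0.726 × 29.1 = 21.127 mol/s
Reaction term: ξ·ΔH°_rxn = 21.127 × -240 = -5070.4 kJ/s
Sensible, feed 119→25 °C: -396.77 kJ/s
Outlet flows (mol/s): A 7.9734, O₂ 4.0367, B 21.127
Sensible, products 25→98.2 °C: 358.46 kJ/s
Q = ΔH = -5108.7 kJ/s = -5108.7 kW
Heat removed = 306520 kJ/min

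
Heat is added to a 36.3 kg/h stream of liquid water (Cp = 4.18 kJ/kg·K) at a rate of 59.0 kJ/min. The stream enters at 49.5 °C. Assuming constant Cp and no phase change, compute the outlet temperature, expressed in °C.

T_out = 72.8 °C

Q = 59.0 kJ/min = 3540 kJ/h
ΔT = Q/(ṁ·Cp) = 3540/(36.3×4.18) = 23.33 K
T_out = 49.5 + 23.33 = 72.83 °C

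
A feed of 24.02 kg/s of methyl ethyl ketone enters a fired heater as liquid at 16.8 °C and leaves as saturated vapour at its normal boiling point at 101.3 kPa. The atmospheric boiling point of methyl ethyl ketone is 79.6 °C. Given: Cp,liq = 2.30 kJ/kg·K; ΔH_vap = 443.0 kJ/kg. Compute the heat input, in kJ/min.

Q = 847000 kJ/min

liquid 16.8→79.6 °C: 144.44 kJ/kg
vaporisation at 79.6 °C: 443 kJ/kg
Δh = 144.44 + 443 = 587.44 kJ/kg
Q = ṁ·Δh = 24.02 kg/s × 587.44 kJ/kg = 14110 kJ/s
|Q| = 14110 kW = 846620 kJ/min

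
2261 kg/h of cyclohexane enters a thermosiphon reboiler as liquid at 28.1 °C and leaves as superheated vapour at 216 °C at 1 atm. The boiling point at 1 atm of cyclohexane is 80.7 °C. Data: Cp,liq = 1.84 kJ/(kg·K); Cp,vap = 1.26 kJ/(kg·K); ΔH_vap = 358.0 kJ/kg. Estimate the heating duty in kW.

Q = 393 kW

liquid 28.1→80.7 °C: 96.784 kJ/kg
vaporisation at 80.7 °C: 358 kJ/kg
vapour 80.7→216 °C: 170.48 kJ/kg
Δh = 96.784 + 358 + 170.48 = 625.26 kJ/kg
Q = ṁ·Δh = 2261 kg/h × 625.26 kJ/kg = 1.4137e+06 kJ/h
|Q| = 392.7 kW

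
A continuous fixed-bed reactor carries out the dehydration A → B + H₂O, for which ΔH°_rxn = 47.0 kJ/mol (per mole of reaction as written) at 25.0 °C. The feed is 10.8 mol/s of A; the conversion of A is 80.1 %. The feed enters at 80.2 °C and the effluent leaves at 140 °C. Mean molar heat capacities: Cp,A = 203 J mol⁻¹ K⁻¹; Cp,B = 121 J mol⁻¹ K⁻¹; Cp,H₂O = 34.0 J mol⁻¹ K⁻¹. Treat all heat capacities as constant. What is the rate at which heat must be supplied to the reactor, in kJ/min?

Q_in = 29400 kJ/min

Extent of reaction ξ = 0.801 × 10.8 = 8.6508 mol/s
Reaction term: ξ·ΔH°_rxn = 8.6508 × 47.0 = 406.59 kJ/s
Sensible, feed 80.2→25 °C: -121.02 kJ/s
Outlet flows (mol/s): A 2.1492, B 8.6508, H₂O 8.6508
Sensible, products 25→140 °C: 204.37 kJ/s
Q = ΔH = 489.94 kJ/s = 489.94 kW
Heat supplied = 29396 kJ/min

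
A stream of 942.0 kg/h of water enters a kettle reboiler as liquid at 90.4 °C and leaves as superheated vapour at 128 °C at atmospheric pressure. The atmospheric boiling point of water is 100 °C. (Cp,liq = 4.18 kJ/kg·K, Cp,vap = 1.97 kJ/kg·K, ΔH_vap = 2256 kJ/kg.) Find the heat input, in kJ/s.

Q = 615 kJ/s

liquid 90.4→100 °C: 40.128 kJ/kg
vaporisation at 100 °C: 2256 kJ/kg
vapour 100→128 °C: 55.16 kJ/kg
Δh = 40.128 + 2256 + 55.16 = 2351.3 kJ/kg
Q = ṁ·Δh = 942.0 kg/h × 2351.3 kJ/kg = 2.2149e+06 kJ/h
|Q| = 615.25 kW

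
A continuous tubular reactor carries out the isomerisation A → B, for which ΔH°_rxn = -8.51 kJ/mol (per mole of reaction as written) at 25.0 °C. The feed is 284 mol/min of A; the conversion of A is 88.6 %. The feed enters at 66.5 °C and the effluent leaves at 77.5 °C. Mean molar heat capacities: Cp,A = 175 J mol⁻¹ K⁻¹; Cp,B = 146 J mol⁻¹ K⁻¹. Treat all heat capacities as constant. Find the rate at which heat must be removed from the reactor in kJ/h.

Q_out = 119000 kJ/h

Extent of reaction ξ = 0.886 × 284 = 251.62 mol/min
Reaction term: ξ·ΔH°_rxn = 251.62 × -8.51 = -2141.3 kJ/min
Sensible, feed 66.5→25 °C: -2062.6 kJ/min
Outlet flows (mol/min): A 32.376, B 251.62
Sensible, products 25→77.5 °C: 2226.2 kJ/min
Q = ΔH = -1977.7 kJ/min = -32.962 kW
Heat removed = 118660 kJ/h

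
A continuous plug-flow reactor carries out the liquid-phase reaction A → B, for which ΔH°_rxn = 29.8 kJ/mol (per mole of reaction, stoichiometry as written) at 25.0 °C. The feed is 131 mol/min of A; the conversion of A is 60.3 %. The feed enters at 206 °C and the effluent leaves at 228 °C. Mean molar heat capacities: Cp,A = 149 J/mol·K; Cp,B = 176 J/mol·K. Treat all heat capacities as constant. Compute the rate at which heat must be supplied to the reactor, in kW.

Extent of reaction ξ = 0.603 × 131 = 78.993 mol/min
Reaction term: ξ·ΔH°_rxn = 78.993 × 29.8 = 2354 kJ/min
Sensible, feed 206→25 °C: -3532.9 kJ/min
Outlet flows (mol/min): A 52.007, B 78.993
Sensible, products 25→228 °C: 4395.3 kJ/min
Q = ΔH = 3216.4 kJ/min = 53.606 kW
Heat supplied = 53.606 kW

Q_in = 53.6 kW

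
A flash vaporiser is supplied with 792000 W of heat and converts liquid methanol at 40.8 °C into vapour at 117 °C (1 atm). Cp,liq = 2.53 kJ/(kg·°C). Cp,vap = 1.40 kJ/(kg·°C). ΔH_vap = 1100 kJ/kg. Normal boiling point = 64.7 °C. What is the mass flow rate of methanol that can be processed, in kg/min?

ṁ = 38.5 kg/min

Δh = 2.53×(64.7−40.8) + 1100 + 1.40×(117−64.7) = 1233.7 kJ/kg
Q = 792000 W = 792 kJ/s = 47520 kJ/min
ṁ = Q/Δh = 47520 / 1233.7 = 38.519 kg/min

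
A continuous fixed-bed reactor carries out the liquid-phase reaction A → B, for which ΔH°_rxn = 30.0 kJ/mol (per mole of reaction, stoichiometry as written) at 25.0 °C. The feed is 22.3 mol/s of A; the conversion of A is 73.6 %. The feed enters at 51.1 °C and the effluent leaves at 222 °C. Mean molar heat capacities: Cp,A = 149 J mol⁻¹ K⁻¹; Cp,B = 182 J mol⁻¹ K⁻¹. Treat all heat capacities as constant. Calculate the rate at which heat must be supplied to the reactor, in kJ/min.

Q_in = 70000 kJ/min

Extent of reaction ξ = 0.736 × 22.3 = 16.413 mol/s
Reaction term: ξ·ΔH°_rxn = 16.413 × 30.0 = 492.38 kJ/s
Sensible, feed 51.1→25 °C: -86.722 kJ/s
Outlet flows (mol/s): A 5.8872, B 16.413
Sensible, products 25→222 °C: 761.27 kJ/s
Q = ΔH = 1166.9 kJ/s = 1166.9 kW
Heat supplied = 70016 kJ/min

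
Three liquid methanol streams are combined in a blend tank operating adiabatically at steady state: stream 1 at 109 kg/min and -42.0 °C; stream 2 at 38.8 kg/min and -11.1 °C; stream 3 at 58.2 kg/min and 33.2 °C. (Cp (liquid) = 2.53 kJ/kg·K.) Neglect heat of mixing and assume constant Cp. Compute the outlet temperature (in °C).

Adiabatic, steady state ⇒ Σ ṁᵢCp,ᵢ(T_out − Tᵢ) = 0
Σ ṁᵢCp,ᵢTᵢ = 109×2.53×-42.0 + 38.8×2.53×-11.1 + 58.2×2.53×33.2 = -7783.4
Σ ṁᵢCp,ᵢ = 109×2.53 + 38.8×2.53 + 58.2×2.53 = 521.18
T_out = -7783.4 / 521.18 = -14.934 °C

T_out = -14.9 °C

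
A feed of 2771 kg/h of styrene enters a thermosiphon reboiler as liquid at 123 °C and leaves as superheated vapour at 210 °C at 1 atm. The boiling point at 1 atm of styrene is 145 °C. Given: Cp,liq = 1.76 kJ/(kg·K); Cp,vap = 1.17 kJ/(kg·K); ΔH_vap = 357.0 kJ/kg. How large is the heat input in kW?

liquid 123→145 °C: 38.72 kJ/kg
vaporisation at 145 °C: 357 kJ/kg
vapour 145→210 °C: 76.05 kJ/kg
Δh = 38.72 + 357 + 76.05 = 471.77 kJ/kg
Q = ṁ·Δh = 2771 kg/h × 471.77 kJ/kg = 1.3073e+06 kJ/h
|Q| = 363.13 kW

Q = 363 kW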